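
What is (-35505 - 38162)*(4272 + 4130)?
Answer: -618950134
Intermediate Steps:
(-35505 - 38162)*(4272 + 4130) = -73667*8402 = -618950134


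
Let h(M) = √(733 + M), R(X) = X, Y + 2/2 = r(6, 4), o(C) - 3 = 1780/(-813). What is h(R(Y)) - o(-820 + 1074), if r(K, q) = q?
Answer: -659/813 + 4*√46 ≈ 26.319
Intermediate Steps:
o(C) = 659/813 (o(C) = 3 + 1780/(-813) = 3 + 1780*(-1/813) = 3 - 1780/813 = 659/813)
Y = 3 (Y = -1 + 4 = 3)
h(R(Y)) - o(-820 + 1074) = √(733 + 3) - 1*659/813 = √736 - 659/813 = 4*√46 - 659/813 = -659/813 + 4*√46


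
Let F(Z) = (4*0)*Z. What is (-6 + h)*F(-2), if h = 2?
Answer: 0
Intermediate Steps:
F(Z) = 0 (F(Z) = 0*Z = 0)
(-6 + h)*F(-2) = (-6 + 2)*0 = -4*0 = 0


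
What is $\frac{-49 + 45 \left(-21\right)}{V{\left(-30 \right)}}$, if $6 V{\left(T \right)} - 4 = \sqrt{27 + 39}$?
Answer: $\frac{11928}{25} - \frac{2982 \sqrt{66}}{25} \approx -491.92$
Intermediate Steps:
$V{\left(T \right)} = \frac{2}{3} + \frac{\sqrt{66}}{6}$ ($V{\left(T \right)} = \frac{2}{3} + \frac{\sqrt{27 + 39}}{6} = \frac{2}{3} + \frac{\sqrt{66}}{6}$)
$\frac{-49 + 45 \left(-21\right)}{V{\left(-30 \right)}} = \frac{-49 + 45 \left(-21\right)}{\frac{2}{3} + \frac{\sqrt{66}}{6}} = \frac{-49 - 945}{\frac{2}{3} + \frac{\sqrt{66}}{6}} = - \frac{994}{\frac{2}{3} + \frac{\sqrt{66}}{6}}$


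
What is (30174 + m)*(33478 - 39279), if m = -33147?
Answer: 17246373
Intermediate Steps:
(30174 + m)*(33478 - 39279) = (30174 - 33147)*(33478 - 39279) = -2973*(-5801) = 17246373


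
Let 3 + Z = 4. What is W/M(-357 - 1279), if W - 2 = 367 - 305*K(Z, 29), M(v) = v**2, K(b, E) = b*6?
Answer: -1461/2676496 ≈ -0.00054586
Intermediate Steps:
Z = 1 (Z = -3 + 4 = 1)
K(b, E) = 6*b
W = -1461 (W = 2 + (367 - 1830) = 2 - 1463 = -1461)
W/M(-357 - 1279) = -1461/(-357 - 1279)**2 = -1461/((-1636)**2) = -1461/2676496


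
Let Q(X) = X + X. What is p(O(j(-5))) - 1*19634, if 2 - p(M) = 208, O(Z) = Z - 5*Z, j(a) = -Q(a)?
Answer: -19840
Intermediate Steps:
Q(X) = 2*X
j(a) = -2*a
O(Z) = -4*Z
p(M) = -206 (p(M) = 2 - 1*208 = 2 - 208 = -206)
p(O(j(-5))) - 1*19634 = -206 - 1*19634 = -206 - 19634 = -19840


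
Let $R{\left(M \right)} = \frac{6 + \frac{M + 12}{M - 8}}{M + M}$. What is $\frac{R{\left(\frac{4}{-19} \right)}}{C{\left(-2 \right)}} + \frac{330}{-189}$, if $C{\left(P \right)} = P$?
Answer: $\frac{24071}{6552} \approx 3.6738$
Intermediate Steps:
$R{\left(M \right)} = \frac{6 + \frac{12 + M}{-8 + M}}{2 M}$
$\frac{R{\left(\frac{4}{-19} \right)}}{C{\left(-2 \right)}} + \frac{330}{-189} = \frac{\frac{1}{2} \frac{1}{4 \frac{1}{-19}} \frac{1}{-8 + \frac{4}{-19}} \left(-36 + 7 \frac{4}{-19}\right)}{-2} + \frac{330}{-189} = \frac{-36 + 7 \cdot 4 \left(- \frac{1}{19}\right)}{2 \cdot 4 \left(- \frac{1}{19}\right) \left(-8 + 4 \left(- \frac{1}{19}\right)\right)} \left(- \frac{1}{2}\right) + 330 \left(- \frac{1}{189}\right) = \frac{-36 + 7 \left(- \frac{4}{19}\right)}{2 \left(- \frac{4}{19}\right) \left(-8 - \frac{4}{19}\right)} \left(- \frac{1}{2}\right) - \frac{110}{63} = \frac{1}{2} \left(- \frac{19}{4}\right) \frac{1}{- \frac{156}{19}} \left(-36 - \frac{28}{19}\right) \left(- \frac{1}{2}\right) - \frac{110}{63} = \frac{1}{2} \left(- \frac{19}{4}\right) \left(- \frac{19}{156}\right) \left(- \frac{712}{19}\right) \left(- \frac{1}{2}\right) - \frac{110}{63} = \left(- \frac{1691}{156}\right) \left(- \frac{1}{2}\right) - \frac{110}{63} = \frac{1691}{312} - \frac{110}{63} = \frac{24071}{6552}$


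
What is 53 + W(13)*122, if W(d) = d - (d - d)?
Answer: 1639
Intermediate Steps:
W(d) = d (W(d) = d - 1*0 = d + 0 = d)
53 + W(13)*122 = 53 + 13*122 = 53 + 1586 = 1639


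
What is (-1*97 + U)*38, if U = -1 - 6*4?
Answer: -4636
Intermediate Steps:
U = -25 (U = -1 - 24 = -25)
(-1*97 + U)*38 = (-1*97 - 25)*38 = (-97 - 25)*38 = -122*38 = -4636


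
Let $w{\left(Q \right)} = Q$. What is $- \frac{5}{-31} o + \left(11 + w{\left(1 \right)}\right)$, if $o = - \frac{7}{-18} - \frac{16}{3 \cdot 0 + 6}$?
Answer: $\frac{6491}{558} \approx 11.633$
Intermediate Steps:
$o = - \frac{41}{18}$ ($o = \left(-7\right) \left(- \frac{1}{18}\right) - \frac{16}{0 + 6} = \frac{7}{18} - \frac{16}{6} = \frac{7}{18} - \frac{8}{3} = - \frac{41}{18} \approx -2.2778$)
$- \frac{5}{-31} o + \left(11 + w{\left(1 \right)}\right) = - \frac{5}{-31} \left(- \frac{41}{18}\right) + \left(11 + 1\right) = \left(-5\right) \left(- \frac{1}{31}\right) \left(- \frac{41}{18}\right) + 12 = \frac{5}{31} \left(- \frac{41}{18}\right) + 12 = - \frac{205}{558} + 12 = \frac{6491}{558}$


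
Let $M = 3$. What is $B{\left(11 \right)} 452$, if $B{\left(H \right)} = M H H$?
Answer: $164076$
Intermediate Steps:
$B{\left(H \right)} = 3 H^{2}$ ($B{\left(H \right)} = 3 H H = 3 H^{2}$)
$B{\left(11 \right)} 452 = 3 \cdot 11^{2} \cdot 452 = 3 \cdot 121 \cdot 452 = 363 \cdot 452 = 164076$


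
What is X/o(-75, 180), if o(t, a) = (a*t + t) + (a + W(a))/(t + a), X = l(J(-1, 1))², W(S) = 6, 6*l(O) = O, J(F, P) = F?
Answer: -35/17102268 ≈ -2.0465e-6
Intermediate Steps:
l(O) = O/6
X = 1/36 (X = ((⅙)*(-1))² = (-⅙)² = 1/36 ≈ 0.027778)
o(t, a) = t + a*t + (6 + a)/(a + t) (o(t, a) = (a*t + t) + (a + 6)/(t + a) = (t + a*t) + (6 + a)/(a + t) = t + a*t + (6 + a)/(a + t))
X/o(-75, 180) = 1/(36*(((6 + 180 + (-75)² + 180*(-75) + 180*(-75)² - 75*180²)/(180 - 75)))) = 1/(36*(((6 + 180 + 5625 - 13500 + 180*5625 - 75*32400)/105))) = 1/(36*(((6 + 180 + 5625 - 13500 + 1012500 - 2430000)/105))) = 1/(36*(((1/105)*(-1425189)))) = 1/(36*(-475063/35)) = (1/36)*(-35/475063) = -35/17102268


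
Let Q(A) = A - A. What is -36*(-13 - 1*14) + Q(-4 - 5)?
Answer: 972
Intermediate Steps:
Q(A) = 0
-36*(-13 - 1*14) + Q(-4 - 5) = -36*(-13 - 1*14) + 0 = -36*(-13 - 14) + 0 = -36*(-27) + 0 = 972 + 0 = 972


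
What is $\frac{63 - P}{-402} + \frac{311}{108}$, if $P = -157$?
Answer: $\frac{16877}{7236} \approx 2.3324$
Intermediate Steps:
$\frac{63 - P}{-402} + \frac{311}{108} = \frac{63 - -157}{-402} + \frac{311}{108} = \left(63 + 157\right) \left(- \frac{1}{402}\right) + 311 \cdot \frac{1}{108} = 220 \left(- \frac{1}{402}\right) + \frac{311}{108} = - \frac{110}{201} + \frac{311}{108} = \frac{16877}{7236}$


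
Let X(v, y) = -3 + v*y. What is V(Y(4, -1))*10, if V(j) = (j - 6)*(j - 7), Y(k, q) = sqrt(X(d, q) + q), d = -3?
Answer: 410 - 130*I ≈ 410.0 - 130.0*I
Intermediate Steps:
Y(k, q) = sqrt(-3 - 2*q) (Y(k, q) = sqrt((-3 - 3*q) + q) = sqrt(-3 - 2*q))
V(j) = (-7 + j)*(-6 + j) (V(j) = (-6 + j)*(-7 + j) = (-7 + j)*(-6 + j))
V(Y(4, -1))*10 = (42 + (sqrt(-3 - 2*(-1)))**2 - 13*sqrt(-3 - 2*(-1)))*10 = (42 + (sqrt(-3 + 2))**2 - 13*sqrt(-3 + 2))*10 = (42 + (sqrt(-1))**2 - 13*I)*10 = (42 + I**2 - 13*I)*10 = (42 - 1 - 13*I)*10 = (41 - 13*I)*10 = 410 - 130*I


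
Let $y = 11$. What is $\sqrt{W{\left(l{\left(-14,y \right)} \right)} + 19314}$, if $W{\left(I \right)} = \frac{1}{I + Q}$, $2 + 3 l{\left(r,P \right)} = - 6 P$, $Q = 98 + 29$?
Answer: $\frac{\sqrt{1892174205}}{313} \approx 138.97$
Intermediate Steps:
$Q = 127$
$l{\left(r,P \right)} = - \frac{2}{3} - 2 P$ ($l{\left(r,P \right)} = - \frac{2}{3} + \frac{\left(-6\right) P}{3} = - \frac{2}{3} - 2 P$)
$W{\left(I \right)} = \frac{1}{127 + I}$ ($W{\left(I \right)} = \frac{1}{I + 127} = \frac{1}{127 + I}$)
$\sqrt{W{\left(l{\left(-14,y \right)} \right)} + 19314} = \sqrt{\frac{1}{127 - \frac{68}{3}} + 19314} = \sqrt{\frac{1}{\frac{313}{3}} + 19314} = \sqrt{\frac{3}{313} + 19314} = \sqrt{\frac{6045285}{313}} = \frac{\sqrt{1892174205}}{313}$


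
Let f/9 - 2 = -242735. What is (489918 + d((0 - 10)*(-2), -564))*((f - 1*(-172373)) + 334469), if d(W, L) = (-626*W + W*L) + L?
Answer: -781085551270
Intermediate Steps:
f = -2184597 (f = 18 + 9*(-242735) = 18 - 2184615 = -2184597)
d(W, L) = L - 626*W + L*W (d(W, L) = (-626*W + L*W) + L = L - 626*W + L*W)
(489918 + d((0 - 10)*(-2), -564))*((f - 1*(-172373)) + 334469) = (489918 + (-564 - 626*(0 - 10)*(-2) - 564*(0 - 10)*(-2)))*((-2184597 - 1*(-172373)) + 334469) = (489918 + (-564 - (-6260)*(-2) - (-5640)*(-2)))*((-2184597 + 172373) + 334469) = (489918 + (-564 - 626*20 - 564*20))*(-2012224 + 334469) = (489918 + (-564 - 12520 - 11280))*(-1677755) = (489918 - 24364)*(-1677755) = 465554*(-1677755) = -781085551270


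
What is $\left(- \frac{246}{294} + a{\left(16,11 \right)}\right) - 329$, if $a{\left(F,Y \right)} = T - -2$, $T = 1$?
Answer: $- \frac{16015}{49} \approx -326.84$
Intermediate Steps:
$a{\left(F,Y \right)} = 3$ ($a{\left(F,Y \right)} = 1 - -2 = 1 + 2 = 3$)
$\left(- \frac{246}{294} + a{\left(16,11 \right)}\right) - 329 = \left(- \frac{246}{294} + 3\right) - 329 = \left(\left(-246\right) \frac{1}{294} + 3\right) - 329 = \left(- \frac{41}{49} + 3\right) - 329 = \frac{106}{49} - 329 = - \frac{16015}{49}$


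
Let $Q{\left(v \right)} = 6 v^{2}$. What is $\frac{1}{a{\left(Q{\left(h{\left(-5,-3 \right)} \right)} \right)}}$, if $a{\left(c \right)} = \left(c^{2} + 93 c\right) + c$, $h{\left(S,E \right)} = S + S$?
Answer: $\frac{1}{416400} \approx 2.4015 \cdot 10^{-6}$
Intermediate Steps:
$h{\left(S,E \right)} = 2 S$
$a{\left(c \right)} = c^{2} + 94 c$
$\frac{1}{a{\left(Q{\left(h{\left(-5,-3 \right)} \right)} \right)}} = \frac{1}{6 \left(2 \left(-5\right)\right)^{2} \left(94 + 6 \left(2 \left(-5\right)\right)^{2}\right)} = \frac{1}{6 \left(-10\right)^{2} \left(94 + 6 \left(-10\right)^{2}\right)} = \frac{1}{6 \cdot 100 \left(94 + 6 \cdot 100\right)} = \frac{1}{600 \left(94 + 600\right)} = \frac{1}{600 \cdot 694} = \frac{1}{416400}$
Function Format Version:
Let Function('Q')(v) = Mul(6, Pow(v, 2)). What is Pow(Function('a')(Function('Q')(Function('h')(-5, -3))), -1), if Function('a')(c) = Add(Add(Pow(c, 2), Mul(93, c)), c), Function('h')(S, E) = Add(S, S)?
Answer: Rational(1, 416400) ≈ 2.4015e-6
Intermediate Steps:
Function('h')(S, E) = Mul(2, S)
Function('a')(c) = Add(Pow(c, 2), Mul(94, c))
Pow(Function('a')(Function('Q')(Function('h')(-5, -3))), -1) = Pow(Mul(Mul(6, Pow(Mul(2, -5), 2)), Add(94, Mul(6, Pow(Mul(2, -5), 2)))), -1) = Pow(Mul(Mul(6, Pow(-10, 2)), Add(94, Mul(6, Pow(-10, 2)))), -1) = Pow(Mul(Mul(6, 100), Add(94, Mul(6, 100))), -1) = Pow(Mul(600, Add(94, 600)), -1) = Pow(Mul(600, 694), -1) = Pow(416400, -1) = Rational(1, 416400)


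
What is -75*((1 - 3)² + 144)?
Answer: -11100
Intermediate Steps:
-75*((1 - 3)² + 144) = -75*((-2)² + 144) = -75*(4 + 144) = -75*148 = -11100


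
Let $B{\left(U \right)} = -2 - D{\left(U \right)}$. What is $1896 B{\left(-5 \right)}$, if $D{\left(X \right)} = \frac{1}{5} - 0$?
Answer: $- \frac{20856}{5} \approx -4171.2$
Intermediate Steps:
$D{\left(X \right)} = \frac{1}{5}$ ($D{\left(X \right)} = \frac{1}{5} + 0 = \frac{1}{5}$)
$B{\left(U \right)} = - \frac{11}{5}$ ($B{\left(U \right)} = -2 - \frac{1}{5} = - \frac{11}{5}$)
$1896 B{\left(-5 \right)} = 1896 \left(- \frac{11}{5}\right) = - \frac{20856}{5}$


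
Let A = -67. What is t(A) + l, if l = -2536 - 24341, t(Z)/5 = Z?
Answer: -27212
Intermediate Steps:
t(Z) = 5*Z
l = -26877
t(A) + l = 5*(-67) - 26877 = -335 - 26877 = -27212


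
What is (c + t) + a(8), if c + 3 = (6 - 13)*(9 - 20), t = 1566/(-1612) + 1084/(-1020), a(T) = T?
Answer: 16435369/205530 ≈ 79.966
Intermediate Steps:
t = -418091/205530 (t = 1566*(-1/1612) + 1084*(-1/1020) = -783/806 - 271/255 = -418091/205530 ≈ -2.0342)
c = 74 (c = -3 + (6 - 13)*(9 - 20) = -3 - 7*(-11) = -3 + 77 = 74)
(c + t) + a(8) = (74 - 418091/205530) + 8 = 14791129/205530 + 8 = 16435369/205530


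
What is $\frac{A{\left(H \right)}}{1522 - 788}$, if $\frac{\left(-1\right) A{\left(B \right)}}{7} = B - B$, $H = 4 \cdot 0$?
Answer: $0$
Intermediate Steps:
$H = 0$
$A{\left(B \right)} = 0$ ($A{\left(B \right)} = - 7 \left(B - B\right) = \left(-7\right) 0 = 0$)
$\frac{A{\left(H \right)}}{1522 - 788} = \frac{0}{1522 - 788} = \frac{0}{734} = 0 \cdot \frac{1}{734} = 0$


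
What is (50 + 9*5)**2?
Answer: 9025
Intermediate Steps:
(50 + 9*5)**2 = (50 + 45)**2 = 95**2 = 9025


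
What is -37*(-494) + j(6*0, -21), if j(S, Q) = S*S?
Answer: 18278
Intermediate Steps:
j(S, Q) = S²
-37*(-494) + j(6*0, -21) = -37*(-494) + (6*0)² = 18278 + 0² = 18278 + 0 = 18278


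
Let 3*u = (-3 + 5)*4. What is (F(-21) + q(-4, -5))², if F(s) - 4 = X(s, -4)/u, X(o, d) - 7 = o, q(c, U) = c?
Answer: 441/16 ≈ 27.563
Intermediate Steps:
X(o, d) = 7 + o
u = 8/3 (u = ((-3 + 5)*4)/3 = (2*4)/3 = (⅓)*8 = 8/3 ≈ 2.6667)
F(s) = 53/8 + 3*s/8 (F(s) = 4 + (7 + s)/(8/3) = 4 + (7 + s)*(3/8) = 4 + (21/8 + 3*s/8) = 53/8 + 3*s/8)
(F(-21) + q(-4, -5))² = ((53/8 + (3/8)*(-21)) - 4)² = ((53/8 - 63/8) - 4)² = (-5/4 - 4)² = (-21/4)² = 441/16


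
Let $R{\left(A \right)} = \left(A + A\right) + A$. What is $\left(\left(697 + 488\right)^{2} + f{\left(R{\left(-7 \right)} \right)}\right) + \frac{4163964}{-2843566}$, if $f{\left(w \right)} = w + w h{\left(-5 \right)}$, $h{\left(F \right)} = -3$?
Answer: $\frac{1996560866079}{1421783} \approx 1.4043 \cdot 10^{6}$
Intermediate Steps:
$R{\left(A \right)} = 3 A$ ($R{\left(A \right)} = 2 A + A = 3 A$)
$f{\left(w \right)} = - 2 w$ ($f{\left(w \right)} = w + w \left(-3\right) = w - 3 w = - 2 w$)
$\left(\left(697 + 488\right)^{2} + f{\left(R{\left(-7 \right)} \right)}\right) + \frac{4163964}{-2843566} = \left(\left(697 + 488\right)^{2} - 2 \cdot 3 \left(-7\right)\right) + \frac{4163964}{-2843566} = \left(1185^{2} - -42\right) + 4163964 \left(- \frac{1}{2843566}\right) = \left(1404225 + 42\right) - \frac{2081982}{1421783} = 1404267 - \frac{2081982}{1421783} = \frac{1996560866079}{1421783}$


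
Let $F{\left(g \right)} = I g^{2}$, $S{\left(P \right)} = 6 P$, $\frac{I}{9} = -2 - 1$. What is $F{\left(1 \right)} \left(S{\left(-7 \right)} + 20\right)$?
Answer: $594$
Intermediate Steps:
$I = -27$ ($I = 9 \left(-2 - 1\right) = 9 \left(-3\right) = -27$)
$F{\left(g \right)} = - 27 g^{2}$
$F{\left(1 \right)} \left(S{\left(-7 \right)} + 20\right) = - 27 \cdot 1^{2} \left(6 \left(-7\right) + 20\right) = \left(-27\right) 1 \left(-42 + 20\right) = \left(-27\right) \left(-22\right) = 594$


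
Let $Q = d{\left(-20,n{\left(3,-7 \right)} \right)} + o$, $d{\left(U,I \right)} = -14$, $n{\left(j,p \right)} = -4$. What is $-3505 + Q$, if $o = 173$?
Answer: $-3346$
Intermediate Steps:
$Q = 159$ ($Q = -14 + 173 = 159$)
$-3505 + Q = -3505 + 159 = -3346$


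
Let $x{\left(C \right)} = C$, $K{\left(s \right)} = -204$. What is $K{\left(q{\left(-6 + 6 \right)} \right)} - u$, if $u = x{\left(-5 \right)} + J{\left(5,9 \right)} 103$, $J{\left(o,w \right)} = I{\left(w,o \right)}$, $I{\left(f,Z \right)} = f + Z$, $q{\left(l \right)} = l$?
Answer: $-1641$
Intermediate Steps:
$I{\left(f,Z \right)} = Z + f$
$J{\left(o,w \right)} = o + w$
$u = 1437$ ($u = -5 + \left(5 + 9\right) 103 = -5 + 14 \cdot 103 = -5 + 1442 = 1437$)
$K{\left(q{\left(-6 + 6 \right)} \right)} - u = -204 - 1437 = -1641$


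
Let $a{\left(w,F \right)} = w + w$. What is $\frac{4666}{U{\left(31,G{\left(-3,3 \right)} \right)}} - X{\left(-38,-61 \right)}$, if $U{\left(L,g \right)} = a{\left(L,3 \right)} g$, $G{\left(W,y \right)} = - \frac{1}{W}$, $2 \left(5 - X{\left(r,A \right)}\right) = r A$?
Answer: $\frac{42773}{31} \approx 1379.8$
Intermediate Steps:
$a{\left(w,F \right)} = 2 w$
$X{\left(r,A \right)} = 5 - \frac{A r}{2}$ ($X{\left(r,A \right)} = 5 - \frac{r A}{2} = 5 - \frac{A r}{2}$)
$U{\left(L,g \right)} = 2 L g$
$\frac{4666}{U{\left(31,G{\left(-3,3 \right)} \right)}} - X{\left(-38,-61 \right)} = \frac{4666}{2 \cdot 31 \left(- \frac{1}{-3}\right)} - \left(5 - \left(- \frac{61}{2}\right) \left(-38\right)\right) = \frac{4666}{2 \cdot 31 \left(\left(-1\right) \left(- \frac{1}{3}\right)\right)} - \left(5 - 1159\right) = \frac{4666}{2 \cdot 31 \cdot \frac{1}{3}} - -1154 = \frac{4666}{\frac{62}{3}} + 1154 = 4666 \cdot \frac{3}{62} + 1154 = \frac{6999}{31} + 1154 = \frac{42773}{31}$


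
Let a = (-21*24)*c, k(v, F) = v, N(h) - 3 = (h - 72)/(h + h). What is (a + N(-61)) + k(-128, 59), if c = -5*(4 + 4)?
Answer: 2444403/122 ≈ 20036.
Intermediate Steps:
c = -40 (c = -5*8 = -40)
N(h) = 3 + (-72 + h)/(2*h) (N(h) = 3 + (h - 72)/(h + h) = 3 + (-72 + h)/((2*h)) = 3 + (-72 + h)*(1/(2*h)) = 3 + (-72 + h)/(2*h))
a = 20160 (a = -21*24*(-40) = -504*(-40) = 20160)
(a + N(-61)) + k(-128, 59) = (20160 + (7/2 - 36/(-61))) - 128 = (20160 + (7/2 - 36*(-1/61))) - 128 = (20160 + (7/2 + 36/61)) - 128 = (20160 + 499/122) - 128 = 2460019/122 - 128 = 2444403/122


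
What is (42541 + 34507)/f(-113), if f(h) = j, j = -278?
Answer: -38524/139 ≈ -277.15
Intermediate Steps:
f(h) = -278
(42541 + 34507)/f(-113) = (42541 + 34507)/(-278) = 77048*(-1/278) = -38524/139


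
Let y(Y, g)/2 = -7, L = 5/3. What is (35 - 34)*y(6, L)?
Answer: -14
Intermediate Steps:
L = 5/3 (L = 5*(⅓) = 5/3 ≈ 1.6667)
y(Y, g) = -14 (y(Y, g) = 2*(-7) = -14)
(35 - 34)*y(6, L) = (35 - 34)*(-14) = 1*(-14) = -14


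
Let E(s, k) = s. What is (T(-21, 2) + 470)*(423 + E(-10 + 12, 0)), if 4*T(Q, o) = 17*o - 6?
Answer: 202725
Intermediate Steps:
T(Q, o) = -3/2 + 17*o/4 (T(Q, o) = (17*o - 6)/4 = (-6 + 17*o)/4 = -3/2 + 17*o/4)
(T(-21, 2) + 470)*(423 + E(-10 + 12, 0)) = ((-3/2 + (17/4)*2) + 470)*(423 + (-10 + 12)) = ((-3/2 + 17/2) + 470)*(423 + 2) = (7 + 470)*425 = 477*425 = 202725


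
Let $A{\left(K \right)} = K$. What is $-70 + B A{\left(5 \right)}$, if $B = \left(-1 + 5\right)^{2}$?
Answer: $10$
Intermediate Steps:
$B = 16$ ($B = 4^{2} = 16$)
$-70 + B A{\left(5 \right)} = -70 + 16 \cdot 5 = -70 + 80 = 10$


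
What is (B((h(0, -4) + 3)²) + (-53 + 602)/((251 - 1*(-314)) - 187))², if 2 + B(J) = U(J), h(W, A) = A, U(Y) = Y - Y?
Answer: 529/1764 ≈ 0.29989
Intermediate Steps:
U(Y) = 0
B(J) = -2 (B(J) = -2 + 0 = -2)
(B((h(0, -4) + 3)²) + (-53 + 602)/((251 - 1*(-314)) - 187))² = (-2 + (-53 + 602)/((251 - 1*(-314)) - 187))² = (-2 + 549/((251 + 314) - 187))² = (-2 + 549/(565 - 187))² = (-2 + 549/378)² = (-2 + 549*(1/378))² = (-2 + 61/42)² = (-23/42)² = 529/1764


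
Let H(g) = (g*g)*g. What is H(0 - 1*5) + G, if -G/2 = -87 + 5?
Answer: 39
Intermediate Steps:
H(g) = g³ (H(g) = g²*g = g³)
G = 164 (G = -2*(-87 + 5) = -2*(-82) = 164)
H(0 - 1*5) + G = (0 - 1*5)³ + 164 = (0 - 5)³ + 164 = (-5)³ + 164 = -125 + 164 = 39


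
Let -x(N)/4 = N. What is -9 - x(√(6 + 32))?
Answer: -9 + 4*√38 ≈ 15.658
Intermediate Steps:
x(N) = -4*N
-9 - x(√(6 + 32)) = -9 - (-4)*√(6 + 32) = -9 - (-4)*√38 = -9 + 4*√38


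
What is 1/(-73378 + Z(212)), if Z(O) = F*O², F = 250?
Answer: 1/11162622 ≈ 8.9585e-8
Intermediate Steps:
Z(O) = 250*O²
1/(-73378 + Z(212)) = 1/(-73378 + 250*212²) = 1/(-73378 + 250*44944) = 1/(-73378 + 11236000) = 1/11162622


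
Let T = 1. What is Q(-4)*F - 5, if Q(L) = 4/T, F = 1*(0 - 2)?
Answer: -13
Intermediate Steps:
F = -2 (F = 1*(-2) = -2)
Q(L) = 4 (Q(L) = 4/1 = 4*1 = 4)
Q(-4)*F - 5 = 4*(-2) - 5 = -8 - 5 = -13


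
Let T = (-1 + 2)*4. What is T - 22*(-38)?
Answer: 840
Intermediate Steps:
T = 4 (T = 1*4 = 4)
T - 22*(-38) = 4 - 22*(-38) = 4 + 836 = 840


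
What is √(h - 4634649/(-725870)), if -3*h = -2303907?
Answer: √404636443946905730/725870 ≈ 876.34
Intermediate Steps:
h = 767969 (h = -⅓*(-2303907) = 767969)
√(h - 4634649/(-725870)) = √(767969 - 4634649/(-725870)) = √(767969 - 4634649*(-1/725870)) = √(767969 + 4634649/725870) = √(557450292679/725870) = √404636443946905730/725870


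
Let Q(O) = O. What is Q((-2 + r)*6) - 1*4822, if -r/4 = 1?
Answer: -4858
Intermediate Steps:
r = -4 (r = -4*1 = -4)
Q((-2 + r)*6) - 1*4822 = (-2 - 4)*6 - 1*4822 = -6*6 - 4822 = -36 - 4822 = -4858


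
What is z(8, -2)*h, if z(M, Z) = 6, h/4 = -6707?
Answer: -160968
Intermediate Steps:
h = -26828 (h = 4*(-6707) = -26828)
z(8, -2)*h = 6*(-26828) = -160968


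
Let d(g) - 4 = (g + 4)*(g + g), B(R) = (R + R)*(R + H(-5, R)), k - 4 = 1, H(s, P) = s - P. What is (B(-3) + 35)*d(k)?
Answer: 6110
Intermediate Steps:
k = 5 (k = 4 + 1 = 5)
B(R) = -10*R (B(R) = (R + R)*(R + (-5 - R)) = (2*R)*(-5) = -10*R)
d(g) = 4 + 2*g*(4 + g) (d(g) = 4 + (g + 4)*(g + g) = 4 + (4 + g)*(2*g) = 4 + 2*g*(4 + g))
(B(-3) + 35)*d(k) = (-10*(-3) + 35)*(4 + 2*5² + 8*5) = (30 + 35)*(4 + 2*25 + 40) = 65*(4 + 50 + 40) = 65*94 = 6110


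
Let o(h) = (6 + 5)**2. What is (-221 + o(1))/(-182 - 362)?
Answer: 25/136 ≈ 0.18382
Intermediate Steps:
o(h) = 121 (o(h) = 11**2 = 121)
(-221 + o(1))/(-182 - 362) = (-221 + 121)/(-182 - 362) = -100/(-544) = -100*(-1/544) = 25/136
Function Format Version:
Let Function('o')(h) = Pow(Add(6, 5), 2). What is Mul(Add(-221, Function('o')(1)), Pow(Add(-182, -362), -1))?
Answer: Rational(25, 136) ≈ 0.18382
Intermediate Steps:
Function('o')(h) = 121 (Function('o')(h) = Pow(11, 2) = 121)
Mul(Add(-221, Function('o')(1)), Pow(Add(-182, -362), -1)) = Mul(Add(-221, 121), Pow(Add(-182, -362), -1)) = Mul(-100, Pow(-544, -1)) = Mul(-100, Rational(-1, 544)) = Rational(25, 136)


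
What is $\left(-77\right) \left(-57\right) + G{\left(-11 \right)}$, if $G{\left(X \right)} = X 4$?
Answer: $4345$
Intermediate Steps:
$G{\left(X \right)} = 4 X$
$\left(-77\right) \left(-57\right) + G{\left(-11 \right)} = \left(-77\right) \left(-57\right) + 4 \left(-11\right) = 4389 - 44 = 4345$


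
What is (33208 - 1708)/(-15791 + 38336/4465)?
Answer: -15627500/7829831 ≈ -1.9959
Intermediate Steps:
(33208 - 1708)/(-15791 + 38336/4465) = 31500/(-15791 + 38336*(1/4465)) = 31500/(-15791 + 38336/4465) = 31500/(-70468479/4465) = 31500*(-4465/70468479) = -15627500/7829831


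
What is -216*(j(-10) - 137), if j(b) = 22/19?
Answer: 557496/19 ≈ 29342.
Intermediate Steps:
j(b) = 22/19 (j(b) = 22*(1/19) = 22/19)
-216*(j(-10) - 137) = -216*(22/19 - 137) = -216*(-2581/19) = 557496/19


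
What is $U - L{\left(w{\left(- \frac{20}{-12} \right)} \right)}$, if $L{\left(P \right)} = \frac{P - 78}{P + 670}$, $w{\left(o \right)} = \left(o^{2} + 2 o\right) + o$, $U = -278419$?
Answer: $- \frac{424588817}{1525} \approx -2.7842 \cdot 10^{5}$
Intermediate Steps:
$w{\left(o \right)} = o^{2} + 3 o$
$L{\left(P \right)} = \frac{-78 + P}{670 + P}$
$U - L{\left(w{\left(- \frac{20}{-12} \right)} \right)} = -278419 - \frac{-78 + - \frac{20}{-12} \left(3 - \frac{20}{-12}\right)}{670 + - \frac{20}{-12} \left(3 - \frac{20}{-12}\right)} = -278419 - \frac{-78 + \left(-20\right) \left(- \frac{1}{12}\right) \left(3 - - \frac{5}{3}\right)}{670 + \left(-20\right) \left(- \frac{1}{12}\right) \left(3 - - \frac{5}{3}\right)} = -278419 - \frac{-78 + \frac{5 \left(3 + \frac{5}{3}\right)}{3}}{670 + \frac{5 \left(3 + \frac{5}{3}\right)}{3}} = -278419 - \frac{-78 + \frac{5}{3} \cdot \frac{14}{3}}{670 + \frac{5}{3} \cdot \frac{14}{3}} = -278419 - \frac{-78 + \frac{70}{9}}{670 + \frac{70}{9}} = -278419 - \frac{1}{\frac{6100}{9}} \left(- \frac{632}{9}\right) = -278419 - \frac{9}{6100} \left(- \frac{632}{9}\right) = -278419 - - \frac{158}{1525} = -278419 + \frac{158}{1525} = - \frac{424588817}{1525}$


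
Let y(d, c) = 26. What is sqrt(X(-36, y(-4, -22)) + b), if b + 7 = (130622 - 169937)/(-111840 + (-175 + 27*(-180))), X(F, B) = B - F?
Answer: 4*sqrt(75588205)/4675 ≈ 7.4388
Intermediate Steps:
b = -155762/23375 (b = -7 + (130622 - 169937)/(-111840 + (-175 + 27*(-180))) = -7 - 39315/(-111840 + (-175 - 4860)) = -7 - 39315/(-111840 - 5035) = -7 - 39315/(-116875) = -7 - 39315*(-1/116875) = -7 + 7863/23375 = -155762/23375 ≈ -6.6636)
sqrt(X(-36, y(-4, -22)) + b) = sqrt((26 - 1*(-36)) - 155762/23375) = sqrt((26 + 36) - 155762/23375) = sqrt(62 - 155762/23375) = sqrt(1293488/23375) = 4*sqrt(75588205)/4675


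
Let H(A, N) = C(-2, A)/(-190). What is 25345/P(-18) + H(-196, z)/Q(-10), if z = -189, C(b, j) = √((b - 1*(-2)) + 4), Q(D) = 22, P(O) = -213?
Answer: -52971263/445170 ≈ -118.99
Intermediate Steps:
C(b, j) = √(6 + b) (C(b, j) = √((b + 2) + 4) = √((2 + b) + 4) = √(6 + b))
H(A, N) = -1/95 (H(A, N) = √(6 - 2)/(-190) = √4*(-1/190) = 2*(-1/190) = -1/95)
25345/P(-18) + H(-196, z)/Q(-10) = 25345/(-213) - 1/95/22 = 25345*(-1/213) - 1/95*1/22 = -25345/213 - 1/2090 = -52971263/445170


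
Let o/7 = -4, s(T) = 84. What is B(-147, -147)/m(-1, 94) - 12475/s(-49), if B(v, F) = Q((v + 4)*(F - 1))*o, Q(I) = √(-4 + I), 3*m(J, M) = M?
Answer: -12475/84 - 1932*√10/47 ≈ -278.50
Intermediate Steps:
m(J, M) = M/3
o = -28 (o = 7*(-4) = -28)
B(v, F) = -28*√(-4 + (-1 + F)*(4 + v)) (B(v, F) = √(-4 + (v + 4)*(F - 1))*(-28) = √(-4 + (4 + v)*(-1 + F))*(-28) = √(-4 + (-1 + F)*(4 + v))*(-28) = -28*√(-4 + (-1 + F)*(4 + v)))
B(-147, -147)/m(-1, 94) - 12475/s(-49) = (-28*√(-8 - 1*(-147) + 4*(-147) - 147*(-147)))/(((⅓)*94)) - 12475/84 = (-28*√(-8 + 147 - 588 + 21609))/(94/3) - 12475*1/84 = -1288*√10*(3/94) - 12475/84 = -1932*√10/47 - 12475/84 = -12475/84 - 1932*√10/47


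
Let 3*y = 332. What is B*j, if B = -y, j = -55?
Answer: 18260/3 ≈ 6086.7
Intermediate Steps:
y = 332/3 (y = (⅓)*332 = 332/3 ≈ 110.67)
B = -332/3 (B = -1*332/3 = -332/3 ≈ -110.67)
B*j = -332/3*(-55) = 18260/3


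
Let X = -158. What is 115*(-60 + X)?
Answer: -25070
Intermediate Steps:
115*(-60 + X) = 115*(-60 - 158) = 115*(-218) = -25070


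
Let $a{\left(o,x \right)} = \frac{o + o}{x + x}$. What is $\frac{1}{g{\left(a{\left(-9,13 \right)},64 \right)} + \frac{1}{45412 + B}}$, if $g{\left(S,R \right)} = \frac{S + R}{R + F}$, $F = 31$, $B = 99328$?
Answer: $\frac{35750780}{23824451} \approx 1.5006$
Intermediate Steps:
$a{\left(o,x \right)} = \frac{o}{x}$ ($a{\left(o,x \right)} = \frac{2 o}{2 x} = 2 o \frac{1}{2 x} = \frac{o}{x}$)
$g{\left(S,R \right)} = \frac{R + S}{31 + R}$ ($g{\left(S,R \right)} = \frac{S + R}{R + 31} = \frac{R + S}{31 + R}$)
$\frac{1}{g{\left(a{\left(-9,13 \right)},64 \right)} + \frac{1}{45412 + B}} = \frac{1}{\frac{64 - \frac{9}{13}}{31 + 64} + \frac{1}{45412 + 99328}} = \frac{1}{\frac{64 - \frac{9}{13}}{95} + \frac{1}{144740}} = \frac{1}{\frac{1}{95} \cdot \frac{823}{13} + \frac{1}{144740}} = \frac{1}{\frac{823}{1235} + \frac{1}{144740}} = \frac{1}{\frac{23824451}{35750780}} = \frac{35750780}{23824451}$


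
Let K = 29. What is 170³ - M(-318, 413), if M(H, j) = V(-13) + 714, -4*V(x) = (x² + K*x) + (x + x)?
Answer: 9824455/2 ≈ 4.9122e+6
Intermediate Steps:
V(x) = -31*x/4 - x²/4 (V(x) = -((x² + 29*x) + (x + x))/4 = -((x² + 29*x) + 2*x)/4 = -(x² + 31*x)/4 = -31*x/4 - x²/4)
M(H, j) = 1545/2 (M(H, j) = -¼*(-13)*(31 - 13) + 714 = -¼*(-13)*18 + 714 = 117/2 + 714 = 1545/2)
170³ - M(-318, 413) = 170³ - 1*1545/2 = 4913000 - 1545/2 = 9824455/2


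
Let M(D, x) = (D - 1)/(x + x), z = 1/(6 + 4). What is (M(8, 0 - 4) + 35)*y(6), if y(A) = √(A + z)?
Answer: 273*√610/80 ≈ 84.282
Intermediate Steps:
z = ⅒ (z = 1/10 = ⅒ ≈ 0.10000)
M(D, x) = (-1 + D)/(2*x) (M(D, x) = (-1 + D)/((2*x)) = (-1 + D)*(1/(2*x)) = (-1 + D)/(2*x))
y(A) = √(⅒ + A) (y(A) = √(A + ⅒) = √(⅒ + A))
(M(8, 0 - 4) + 35)*y(6) = ((-1 + 8)/(2*(0 - 4)) + 35)*(√(10 + 100*6)/10) = ((½)*7/(-4) + 35)*(√(10 + 600)/10) = ((½)*(-¼)*7 + 35)*(√610/10) = (-7/8 + 35)*(√610/10) = 273*(√610/10)/8 = 273*√610/80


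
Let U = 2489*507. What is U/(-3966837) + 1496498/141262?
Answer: 959683645000/93393888049 ≈ 10.276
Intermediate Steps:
U = 1261923
U/(-3966837) + 1496498/141262 = 1261923/(-3966837) + 1496498/141262 = 1261923*(-1/3966837) + 1496498*(1/141262) = -420641/1322279 + 748249/70631 = 959683645000/93393888049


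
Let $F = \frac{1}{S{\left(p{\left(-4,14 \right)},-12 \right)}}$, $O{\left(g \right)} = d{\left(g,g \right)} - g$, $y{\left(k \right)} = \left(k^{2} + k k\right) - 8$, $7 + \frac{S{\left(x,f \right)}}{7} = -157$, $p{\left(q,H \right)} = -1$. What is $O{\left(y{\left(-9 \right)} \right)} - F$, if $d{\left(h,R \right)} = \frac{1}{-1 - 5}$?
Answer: $- \frac{530947}{3444} \approx -154.17$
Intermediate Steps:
$S{\left(x,f \right)} = -1148$ ($S{\left(x,f \right)} = -49 + 7 \left(-157\right) = -49 - 1099 = -1148$)
$d{\left(h,R \right)} = - \frac{1}{6}$ ($d{\left(h,R \right)} = \frac{1}{-6} = - \frac{1}{6}$)
$y{\left(k \right)} = -8 + 2 k^{2}$ ($y{\left(k \right)} = \left(k^{2} + k^{2}\right) - 8 = 2 k^{2} - 8 = -8 + 2 k^{2}$)
$O{\left(g \right)} = - \frac{1}{6} - g$
$F = - \frac{1}{1148}$ ($F = \frac{1}{-1148} = - \frac{1}{1148} \approx -0.00087108$)
$O{\left(y{\left(-9 \right)} \right)} - F = \left(- \frac{1}{6} - \left(-8 + 2 \left(-9\right)^{2}\right)\right) - - \frac{1}{1148} = \left(- \frac{1}{6} - \left(-8 + 2 \cdot 81\right)\right) + \frac{1}{1148} = \left(- \frac{1}{6} - \left(-8 + 162\right)\right) + \frac{1}{1148} = \left(- \frac{1}{6} - 154\right) + \frac{1}{1148} = - \frac{925}{6} + \frac{1}{1148} = - \frac{530947}{3444}$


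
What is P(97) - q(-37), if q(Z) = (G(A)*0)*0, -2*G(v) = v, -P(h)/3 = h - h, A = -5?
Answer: 0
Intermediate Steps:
P(h) = 0 (P(h) = -3*(h - h) = -3*0 = 0)
G(v) = -v/2
q(Z) = 0 (q(Z) = (-½*(-5)*0)*0 = ((5/2)*0)*0 = 0*0 = 0)
P(97) - q(-37) = 0 - 1*0 = 0 + 0 = 0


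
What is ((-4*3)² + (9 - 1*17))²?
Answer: 18496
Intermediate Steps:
((-4*3)² + (9 - 1*17))² = ((-12)² + (9 - 17))² = (144 - 8)² = 136² = 18496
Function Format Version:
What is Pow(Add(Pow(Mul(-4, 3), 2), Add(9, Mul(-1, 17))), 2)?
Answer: 18496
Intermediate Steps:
Pow(Add(Pow(Mul(-4, 3), 2), Add(9, Mul(-1, 17))), 2) = Pow(Add(Pow(-12, 2), Add(9, -17)), 2) = Pow(Add(144, -8), 2) = Pow(136, 2) = 18496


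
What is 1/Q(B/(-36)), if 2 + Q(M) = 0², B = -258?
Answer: -½ ≈ -0.50000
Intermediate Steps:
Q(M) = -2 (Q(M) = -2 + 0² = -2 + 0 = -2)
1/Q(B/(-36)) = 1/(-2) = -½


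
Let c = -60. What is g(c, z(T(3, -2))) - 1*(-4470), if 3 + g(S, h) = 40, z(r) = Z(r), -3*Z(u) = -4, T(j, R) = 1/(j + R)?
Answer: 4507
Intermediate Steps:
T(j, R) = 1/(R + j)
Z(u) = 4/3 (Z(u) = -⅓*(-4) = 4/3)
z(r) = 4/3
g(S, h) = 37 (g(S, h) = -3 + 40 = 37)
g(c, z(T(3, -2))) - 1*(-4470) = 37 - 1*(-4470) = 37 + 4470 = 4507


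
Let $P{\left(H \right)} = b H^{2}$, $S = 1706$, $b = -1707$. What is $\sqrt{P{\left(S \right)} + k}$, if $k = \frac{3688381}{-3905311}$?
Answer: $\frac{i \sqrt{75770966028917378779183}}{3905311} \approx 70485.0 i$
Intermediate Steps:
$k = - \frac{3688381}{3905311}$ ($k = 3688381 \left(- \frac{1}{3905311}\right) = - \frac{3688381}{3905311} \approx -0.94445$)
$P{\left(H \right)} = - 1707 H^{2}$
$\sqrt{P{\left(S \right)} + k} = \sqrt{- 1707 \cdot 1706^{2} - \frac{3688381}{3905311}} = \sqrt{\left(-1707\right) 2910436 - \frac{3688381}{3905311}} = \sqrt{-4968114252 - \frac{3688381}{3905311}} = \sqrt{- \frac{19402031241280753}{3905311}} = \frac{i \sqrt{75770966028917378779183}}{3905311}$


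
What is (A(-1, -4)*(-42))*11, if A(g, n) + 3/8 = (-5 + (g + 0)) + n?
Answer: 19173/4 ≈ 4793.3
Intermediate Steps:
A(g, n) = -43/8 + g + n (A(g, n) = -3/8 + ((-5 + (g + 0)) + n) = -3/8 + ((-5 + g) + n) = -3/8 + (-5 + g + n) = -43/8 + g + n)
(A(-1, -4)*(-42))*11 = ((-43/8 - 1 - 4)*(-42))*11 = -83/8*(-42)*11 = (1743/4)*11 = 19173/4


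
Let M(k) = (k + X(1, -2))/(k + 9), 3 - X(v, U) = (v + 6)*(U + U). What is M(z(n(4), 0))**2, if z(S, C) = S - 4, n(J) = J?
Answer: 961/81 ≈ 11.864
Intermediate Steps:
z(S, C) = -4 + S
X(v, U) = 3 - 2*U*(6 + v) (X(v, U) = 3 - (v + 6)*(U + U) = 3 - (6 + v)*2*U = 3 - 2*U*(6 + v))
M(k) = (31 + k)/(9 + k) (M(k) = (k + (3 - 12*(-2) - 2*(-2)*1))/(k + 9) = (k + (3 + 24 + 4))/(9 + k) = (k + 31)/(9 + k) = (31 + k)/(9 + k))
M(z(n(4), 0))**2 = ((31 + (-4 + 4))/(9 + (-4 + 4)))**2 = ((31 + 0)/(9 + 0))**2 = (31/9)**2 = 961/81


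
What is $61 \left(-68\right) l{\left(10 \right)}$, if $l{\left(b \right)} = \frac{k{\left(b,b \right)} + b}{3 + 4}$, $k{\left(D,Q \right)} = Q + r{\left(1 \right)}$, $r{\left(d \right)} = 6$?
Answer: $- \frac{107848}{7} \approx -15407.0$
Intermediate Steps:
$k{\left(D,Q \right)} = 6 + Q$ ($k{\left(D,Q \right)} = Q + 6 = 6 + Q$)
$l{\left(b \right)} = \frac{6}{7} + \frac{2 b}{7}$ ($l{\left(b \right)} = \frac{\left(6 + b\right) + b}{3 + 4} = \frac{6 + 2 b}{7} = \left(6 + 2 b\right) \frac{1}{7} = \frac{6}{7} + \frac{2 b}{7}$)
$61 \left(-68\right) l{\left(10 \right)} = 61 \left(-68\right) \left(\frac{6}{7} + \frac{2}{7} \cdot 10\right) = - 4148 \left(\frac{6}{7} + \frac{20}{7}\right) = \left(-4148\right) \frac{26}{7} = - \frac{107848}{7}$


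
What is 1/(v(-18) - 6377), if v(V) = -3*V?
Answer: -1/6323 ≈ -0.00015815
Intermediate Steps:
1/(v(-18) - 6377) = 1/(-3*(-18) - 6377) = 1/(54 - 6377) = 1/(-6323) = -1/6323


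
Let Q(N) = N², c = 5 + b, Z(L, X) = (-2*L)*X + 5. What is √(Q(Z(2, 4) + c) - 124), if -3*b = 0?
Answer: 2*I*√22 ≈ 9.3808*I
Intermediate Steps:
Z(L, X) = 5 - 2*L*X (Z(L, X) = -2*L*X + 5 = 5 - 2*L*X)
b = 0 (b = -⅓*0 = 0)
c = 5 (c = 5 + 0 = 5)
√(Q(Z(2, 4) + c) - 124) = √(((5 - 2*2*4) + 5)² - 124) = √(((5 - 16) + 5)² - 124) = √((-11 + 5)² - 124) = √((-6)² - 124) = √(36 - 124) = √(-88) = 2*I*√22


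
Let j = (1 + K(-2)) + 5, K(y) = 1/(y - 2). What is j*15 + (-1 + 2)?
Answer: 349/4 ≈ 87.250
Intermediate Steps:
K(y) = 1/(-2 + y)
j = 23/4 (j = (1 + 1/(-2 - 2)) + 5 = (1 + 1/(-4)) + 5 = (1 - ¼) + 5 = ¾ + 5 = 23/4 ≈ 5.7500)
j*15 + (-1 + 2) = (23/4)*15 + (-1 + 2) = 345/4 + 1 = 349/4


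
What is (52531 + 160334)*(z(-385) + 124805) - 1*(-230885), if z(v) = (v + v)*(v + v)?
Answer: 152774505710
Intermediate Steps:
z(v) = 4*v² (z(v) = (2*v)*(2*v) = 4*v²)
(52531 + 160334)*(z(-385) + 124805) - 1*(-230885) = (52531 + 160334)*(4*(-385)² + 124805) - 1*(-230885) = 212865*(4*148225 + 124805) + 230885 = 212865*(592900 + 124805) + 230885 = 212865*717705 + 230885 = 152774274825 + 230885 = 152774505710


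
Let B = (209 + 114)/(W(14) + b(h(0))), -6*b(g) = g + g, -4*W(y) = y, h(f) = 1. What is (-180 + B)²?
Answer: 36942084/529 ≈ 69834.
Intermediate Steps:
W(y) = -y/4
b(g) = -g/3 (b(g) = -(g + g)/6 = -g/3)
B = -1938/23 (B = (209 + 114)/(-¼*14 - ⅓*1) = 323/(-7/2 - ⅓) = 323/(-23/6) = 323*(-6/23) = -1938/23 ≈ -84.261)
(-180 + B)² = (-180 - 1938/23)² = (-6078/23)² = 36942084/529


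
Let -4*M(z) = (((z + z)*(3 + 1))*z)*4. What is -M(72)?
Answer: 41472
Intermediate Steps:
M(z) = -8*z² (M(z) = -((z + z)*(3 + 1))*z*4/4 = -((2*z)*4)*z*4/4 = -(8*z)*z*4/4 = -8*z²*4/4 = -8*z²)
-M(72) = -(-8)*72² = -(-8)*5184 = -1*(-41472) = 41472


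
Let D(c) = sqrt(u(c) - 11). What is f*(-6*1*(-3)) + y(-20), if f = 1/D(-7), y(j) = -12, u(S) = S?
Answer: -12 - 3*I*sqrt(2) ≈ -12.0 - 4.2426*I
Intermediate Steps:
D(c) = sqrt(-11 + c) (D(c) = sqrt(c - 11) = sqrt(-11 + c))
f = -I*sqrt(2)/6 (f = 1/(sqrt(-11 - 7)) = 1/(sqrt(-18)) = 1/(3*I*sqrt(2)) = -I*sqrt(2)/6 ≈ -0.2357*I)
f*(-6*1*(-3)) + y(-20) = (-I*sqrt(2)/6)*(-6*1*(-3)) - 12 = (-I*sqrt(2)/6)*(-6*(-3)) - 12 = -I*sqrt(2)/6*18 - 12 = -3*I*sqrt(2) - 12 = -12 - 3*I*sqrt(2)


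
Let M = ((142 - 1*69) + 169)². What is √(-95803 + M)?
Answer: I*√37239 ≈ 192.97*I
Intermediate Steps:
M = 58564 (M = ((142 - 69) + 169)² = (73 + 169)² = 242² = 58564)
√(-95803 + M) = √(-95803 + 58564) = √(-37239) = I*√37239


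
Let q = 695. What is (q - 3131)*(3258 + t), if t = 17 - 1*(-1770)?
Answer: -12289620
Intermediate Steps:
t = 1787 (t = 17 + 1770 = 1787)
(q - 3131)*(3258 + t) = (695 - 3131)*(3258 + 1787) = -2436*5045 = -12289620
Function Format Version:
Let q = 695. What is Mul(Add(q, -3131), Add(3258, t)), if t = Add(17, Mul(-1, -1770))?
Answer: -12289620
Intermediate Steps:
t = 1787 (t = Add(17, 1770) = 1787)
Mul(Add(q, -3131), Add(3258, t)) = Mul(Add(695, -3131), Add(3258, 1787)) = Mul(-2436, 5045) = -12289620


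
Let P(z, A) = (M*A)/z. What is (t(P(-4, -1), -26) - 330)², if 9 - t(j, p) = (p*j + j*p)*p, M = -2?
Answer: 126025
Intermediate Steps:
P(z, A) = -2*A/z (P(z, A) = (-2*A)/z = -2*A/z)
t(j, p) = 9 - 2*j*p² (t(j, p) = 9 - (p*j + j*p)*p = 9 - (j*p + j*p)*p = 9 - 2*j*p*p = 9 - 2*j*p²)
(t(P(-4, -1), -26) - 330)² = ((9 - 2*(-2*(-1)/(-4))*(-26)²) - 330)² = ((9 - 2*(-2*(-1)*(-¼))*676) - 330)² = ((9 - 2*(-½)*676) - 330)² = ((9 + 676) - 330)² = (685 - 330)² = 355² = 126025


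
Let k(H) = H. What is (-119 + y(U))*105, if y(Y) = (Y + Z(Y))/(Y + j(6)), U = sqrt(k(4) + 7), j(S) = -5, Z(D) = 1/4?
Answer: -100695/8 - 315*sqrt(11)/8 ≈ -12717.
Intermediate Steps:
Z(D) = 1/4
U = sqrt(11) (U = sqrt(4 + 7) = sqrt(11) ≈ 3.3166)
y(Y) = (1/4 + Y)/(-5 + Y) (y(Y) = (Y + 1/4)/(Y - 5) = (1/4 + Y)/(-5 + Y))
(-119 + y(U))*105 = (-119 + (1/4 + sqrt(11))/(-5 + sqrt(11)))*105 = -12495 + 105*(1/4 + sqrt(11))/(-5 + sqrt(11))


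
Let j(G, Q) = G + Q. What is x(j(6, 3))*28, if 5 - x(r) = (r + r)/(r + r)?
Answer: 112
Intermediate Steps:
x(r) = 4 (x(r) = 5 - (r + r)/(r + r) = 5 - 2*r/(2*r) = 5 - 2*r*1/(2*r) = 5 - 1*1 = 5 - 1 = 4)
x(j(6, 3))*28 = 4*28 = 112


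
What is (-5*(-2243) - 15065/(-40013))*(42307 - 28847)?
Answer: 6040321175600/40013 ≈ 1.5096e+8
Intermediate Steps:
(-5*(-2243) - 15065/(-40013))*(42307 - 28847) = (11215 - 15065*(-1/40013))*13460 = (11215 + 15065/40013)*13460 = (448760860/40013)*13460 = 6040321175600/40013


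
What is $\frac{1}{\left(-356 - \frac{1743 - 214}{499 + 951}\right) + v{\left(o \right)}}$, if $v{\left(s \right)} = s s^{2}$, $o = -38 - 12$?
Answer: $- \frac{1450}{181767729} \approx -7.9772 \cdot 10^{-6}$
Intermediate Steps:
$o = -50$
$v{\left(s \right)} = s^{3}$
$\frac{1}{\left(-356 - \frac{1743 - 214}{499 + 951}\right) + v{\left(o \right)}} = \frac{1}{\left(-356 - \frac{1743 - 214}{499 + 951}\right) + \left(-50\right)^{3}} = \frac{1}{\left(-356 - \frac{1529}{1450}\right) - 125000} = \frac{1}{- \frac{517729}{1450} - 125000} = \frac{1}{- \frac{181767729}{1450}} = - \frac{1450}{181767729}$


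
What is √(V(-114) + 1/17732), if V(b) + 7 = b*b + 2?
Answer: 3*√113463330981/8866 ≈ 113.98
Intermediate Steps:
V(b) = -5 + b² (V(b) = -7 + (b*b + 2) = -7 + (b² + 2) = -7 + (2 + b²) = -5 + b²)
√(V(-114) + 1/17732) = √((-5 + (-114)²) + 1/17732) = √((-5 + 12996) + 1/17732) = √(12991 + 1/17732) = √(230356413/17732) = 3*√113463330981/8866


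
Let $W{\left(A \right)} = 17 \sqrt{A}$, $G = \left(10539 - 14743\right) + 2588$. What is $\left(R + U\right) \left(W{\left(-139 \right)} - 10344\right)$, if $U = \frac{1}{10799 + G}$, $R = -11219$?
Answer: $\frac{355227014048}{3061} - \frac{1751409292 i \sqrt{139}}{9183} \approx 1.1605 \cdot 10^{8} - 2.2486 \cdot 10^{6} i$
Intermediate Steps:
$G = -1616$ ($G = -4204 + 2588 = -1616$)
$U = \frac{1}{9183}$ ($U = \frac{1}{10799 - 1616} = \frac{1}{9183} \approx 0.0001089$)
$\left(R + U\right) \left(W{\left(-139 \right)} - 10344\right) = \left(-11219 + \frac{1}{9183}\right) \left(17 \sqrt{-139} - 10344\right) = - \frac{103024076 \left(17 i \sqrt{139} - 10344\right)}{9183} = - \frac{103024076 \left(-10344 + 17 i \sqrt{139}\right)}{9183} = \frac{355227014048}{3061} - \frac{1751409292 i \sqrt{139}}{9183}$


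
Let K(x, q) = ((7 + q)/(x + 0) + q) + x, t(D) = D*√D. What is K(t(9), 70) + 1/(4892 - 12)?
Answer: 13156507/131760 ≈ 99.852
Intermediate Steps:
t(D) = D^(3/2)
K(x, q) = q + x + (7 + q)/x (K(x, q) = ((7 + q)/x + q) + x = (q + (7 + q)/x) + x = q + x + (7 + q)/x)
K(t(9), 70) + 1/(4892 - 12) = (7 + 70 + 9^(3/2)*(70 + 9^(3/2)))/(9^(3/2)) + 1/(4892 - 12) = (7 + 70 + 27*(70 + 27))/27 + 1/4880 = (7 + 70 + 27*97)/27 + 1/4880 = (7 + 70 + 2619)/27 + 1/4880 = (1/27)*2696 + 1/4880 = 2696/27 + 1/4880 = 13156507/131760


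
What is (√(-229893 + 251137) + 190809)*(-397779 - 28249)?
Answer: -81289976652 - 852056*√5311 ≈ -8.1352e+10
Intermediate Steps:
(√(-229893 + 251137) + 190809)*(-397779 - 28249) = (√21244 + 190809)*(-426028) = (2*√5311 + 190809)*(-426028) = (190809 + 2*√5311)*(-426028) = -81289976652 - 852056*√5311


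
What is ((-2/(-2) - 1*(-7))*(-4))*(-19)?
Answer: 608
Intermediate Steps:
((-2/(-2) - 1*(-7))*(-4))*(-19) = ((-2*(-½) + 7)*(-4))*(-19) = ((1 + 7)*(-4))*(-19) = (8*(-4))*(-19) = -32*(-19) = 608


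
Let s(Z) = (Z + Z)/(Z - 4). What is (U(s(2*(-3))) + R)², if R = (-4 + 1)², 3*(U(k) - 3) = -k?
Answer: 3364/25 ≈ 134.56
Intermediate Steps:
s(Z) = 2*Z/(-4 + Z) (s(Z) = (2*Z)/(-4 + Z) = 2*Z/(-4 + Z))
U(k) = 3 - k/3 (U(k) = 3 + (-k)/3 = 3 - k/3)
R = 9 (R = (-3)² = 9)
(U(s(2*(-3))) + R)² = ((3 - 2*2*(-3)/(3*(-4 + 2*(-3)))) + 9)² = ((3 - 2*(-6)/(3*(-4 - 6))) + 9)² = ((3 - 2*(-6)/(3*(-10))) + 9)² = ((3 - 2*(-6)*(-1)/(3*10)) + 9)² = ((3 - ⅓*6/5) + 9)² = ((3 - ⅖) + 9)² = (13/5 + 9)² = (58/5)² = 3364/25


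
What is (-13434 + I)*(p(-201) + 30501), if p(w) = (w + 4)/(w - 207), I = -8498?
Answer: -68233769215/102 ≈ -6.6896e+8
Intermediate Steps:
p(w) = (4 + w)/(-207 + w)
(-13434 + I)*(p(-201) + 30501) = (-13434 - 8498)*((4 - 201)/(-207 - 201) + 30501) = -21932*(-197/(-408) + 30501) = -21932*(-1/408*(-197) + 30501) = -21932*(197/408 + 30501) = -21932*12444605/408 = -68233769215/102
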